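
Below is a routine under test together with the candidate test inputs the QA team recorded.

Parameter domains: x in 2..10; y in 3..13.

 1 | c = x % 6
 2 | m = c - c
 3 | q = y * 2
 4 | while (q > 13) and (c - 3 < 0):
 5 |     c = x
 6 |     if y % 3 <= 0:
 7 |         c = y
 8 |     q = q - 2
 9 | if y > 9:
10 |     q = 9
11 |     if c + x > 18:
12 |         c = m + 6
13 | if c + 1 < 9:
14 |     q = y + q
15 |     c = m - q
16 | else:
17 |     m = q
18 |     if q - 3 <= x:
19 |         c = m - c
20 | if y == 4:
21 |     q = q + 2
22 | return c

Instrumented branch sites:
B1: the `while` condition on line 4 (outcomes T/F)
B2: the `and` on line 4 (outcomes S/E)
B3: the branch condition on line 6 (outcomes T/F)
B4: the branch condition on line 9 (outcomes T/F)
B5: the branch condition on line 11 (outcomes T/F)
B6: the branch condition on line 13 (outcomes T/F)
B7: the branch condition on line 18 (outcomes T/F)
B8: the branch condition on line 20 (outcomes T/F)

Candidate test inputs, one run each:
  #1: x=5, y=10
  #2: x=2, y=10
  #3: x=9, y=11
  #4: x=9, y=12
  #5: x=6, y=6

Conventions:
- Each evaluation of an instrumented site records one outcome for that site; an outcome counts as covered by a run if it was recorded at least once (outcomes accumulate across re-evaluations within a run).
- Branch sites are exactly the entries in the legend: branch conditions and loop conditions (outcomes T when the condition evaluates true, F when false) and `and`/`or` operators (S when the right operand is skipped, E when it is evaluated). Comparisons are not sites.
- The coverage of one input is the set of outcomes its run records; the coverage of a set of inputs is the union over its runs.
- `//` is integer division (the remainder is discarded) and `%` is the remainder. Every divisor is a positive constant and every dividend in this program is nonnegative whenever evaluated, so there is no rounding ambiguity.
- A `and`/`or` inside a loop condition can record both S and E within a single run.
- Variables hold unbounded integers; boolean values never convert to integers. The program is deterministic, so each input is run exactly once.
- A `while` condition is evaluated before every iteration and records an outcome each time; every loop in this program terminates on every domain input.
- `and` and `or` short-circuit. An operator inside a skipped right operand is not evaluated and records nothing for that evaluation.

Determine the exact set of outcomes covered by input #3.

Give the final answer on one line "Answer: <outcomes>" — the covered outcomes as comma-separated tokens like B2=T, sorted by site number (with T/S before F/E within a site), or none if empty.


Simulating input #3 (x=9, y=11) step by step:
  B2->E, B1->F, B4->T, B5->F, B6->T, B8->F
distinct outcomes covered: B1=F, B2=E, B4=T, B5=F, B6=T, B8=F
Answer: B1=F, B2=E, B4=T, B5=F, B6=T, B8=F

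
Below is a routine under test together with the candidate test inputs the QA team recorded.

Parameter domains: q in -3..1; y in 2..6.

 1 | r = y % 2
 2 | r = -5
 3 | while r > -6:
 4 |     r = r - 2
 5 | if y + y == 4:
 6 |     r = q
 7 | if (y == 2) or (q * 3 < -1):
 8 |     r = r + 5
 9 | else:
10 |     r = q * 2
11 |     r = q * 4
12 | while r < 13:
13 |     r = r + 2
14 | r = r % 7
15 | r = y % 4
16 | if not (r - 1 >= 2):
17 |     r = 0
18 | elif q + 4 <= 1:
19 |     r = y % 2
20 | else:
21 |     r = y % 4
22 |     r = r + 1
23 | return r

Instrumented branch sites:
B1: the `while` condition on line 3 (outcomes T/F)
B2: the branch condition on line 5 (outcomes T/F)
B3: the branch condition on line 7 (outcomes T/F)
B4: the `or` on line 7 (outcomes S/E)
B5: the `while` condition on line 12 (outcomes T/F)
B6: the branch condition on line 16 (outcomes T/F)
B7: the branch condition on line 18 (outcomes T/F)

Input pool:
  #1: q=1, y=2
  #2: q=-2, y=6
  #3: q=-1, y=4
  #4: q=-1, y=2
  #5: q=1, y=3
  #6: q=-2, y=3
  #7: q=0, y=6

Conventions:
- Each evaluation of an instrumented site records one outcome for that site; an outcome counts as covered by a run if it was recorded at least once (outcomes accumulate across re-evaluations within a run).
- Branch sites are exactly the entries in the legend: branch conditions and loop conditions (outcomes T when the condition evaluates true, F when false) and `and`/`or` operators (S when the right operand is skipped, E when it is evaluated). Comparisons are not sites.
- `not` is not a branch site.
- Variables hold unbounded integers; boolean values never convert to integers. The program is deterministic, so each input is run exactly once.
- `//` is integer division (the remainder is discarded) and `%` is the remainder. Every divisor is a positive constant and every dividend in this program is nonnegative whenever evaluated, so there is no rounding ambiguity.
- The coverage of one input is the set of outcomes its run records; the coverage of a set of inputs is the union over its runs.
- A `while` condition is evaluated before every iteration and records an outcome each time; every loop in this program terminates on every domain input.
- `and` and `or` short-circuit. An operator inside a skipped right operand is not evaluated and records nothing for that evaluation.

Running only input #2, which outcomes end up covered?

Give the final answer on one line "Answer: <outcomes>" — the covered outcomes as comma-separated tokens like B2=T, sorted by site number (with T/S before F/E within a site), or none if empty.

Running input #2 (q=-2, y=6), event by event:
  B1->T, B1->F, B2->F, B4->E, B3->T, B5->T, B5->T, B5->T, B5->T, B5->T
  B5->T, B5->T, B5->T, B5->F, B6->T
deduplicating events, the covered set is: B1=T, B1=F, B2=F, B3=T, B4=E, B5=T, B5=F, B6=T

Answer: B1=T, B1=F, B2=F, B3=T, B4=E, B5=T, B5=F, B6=T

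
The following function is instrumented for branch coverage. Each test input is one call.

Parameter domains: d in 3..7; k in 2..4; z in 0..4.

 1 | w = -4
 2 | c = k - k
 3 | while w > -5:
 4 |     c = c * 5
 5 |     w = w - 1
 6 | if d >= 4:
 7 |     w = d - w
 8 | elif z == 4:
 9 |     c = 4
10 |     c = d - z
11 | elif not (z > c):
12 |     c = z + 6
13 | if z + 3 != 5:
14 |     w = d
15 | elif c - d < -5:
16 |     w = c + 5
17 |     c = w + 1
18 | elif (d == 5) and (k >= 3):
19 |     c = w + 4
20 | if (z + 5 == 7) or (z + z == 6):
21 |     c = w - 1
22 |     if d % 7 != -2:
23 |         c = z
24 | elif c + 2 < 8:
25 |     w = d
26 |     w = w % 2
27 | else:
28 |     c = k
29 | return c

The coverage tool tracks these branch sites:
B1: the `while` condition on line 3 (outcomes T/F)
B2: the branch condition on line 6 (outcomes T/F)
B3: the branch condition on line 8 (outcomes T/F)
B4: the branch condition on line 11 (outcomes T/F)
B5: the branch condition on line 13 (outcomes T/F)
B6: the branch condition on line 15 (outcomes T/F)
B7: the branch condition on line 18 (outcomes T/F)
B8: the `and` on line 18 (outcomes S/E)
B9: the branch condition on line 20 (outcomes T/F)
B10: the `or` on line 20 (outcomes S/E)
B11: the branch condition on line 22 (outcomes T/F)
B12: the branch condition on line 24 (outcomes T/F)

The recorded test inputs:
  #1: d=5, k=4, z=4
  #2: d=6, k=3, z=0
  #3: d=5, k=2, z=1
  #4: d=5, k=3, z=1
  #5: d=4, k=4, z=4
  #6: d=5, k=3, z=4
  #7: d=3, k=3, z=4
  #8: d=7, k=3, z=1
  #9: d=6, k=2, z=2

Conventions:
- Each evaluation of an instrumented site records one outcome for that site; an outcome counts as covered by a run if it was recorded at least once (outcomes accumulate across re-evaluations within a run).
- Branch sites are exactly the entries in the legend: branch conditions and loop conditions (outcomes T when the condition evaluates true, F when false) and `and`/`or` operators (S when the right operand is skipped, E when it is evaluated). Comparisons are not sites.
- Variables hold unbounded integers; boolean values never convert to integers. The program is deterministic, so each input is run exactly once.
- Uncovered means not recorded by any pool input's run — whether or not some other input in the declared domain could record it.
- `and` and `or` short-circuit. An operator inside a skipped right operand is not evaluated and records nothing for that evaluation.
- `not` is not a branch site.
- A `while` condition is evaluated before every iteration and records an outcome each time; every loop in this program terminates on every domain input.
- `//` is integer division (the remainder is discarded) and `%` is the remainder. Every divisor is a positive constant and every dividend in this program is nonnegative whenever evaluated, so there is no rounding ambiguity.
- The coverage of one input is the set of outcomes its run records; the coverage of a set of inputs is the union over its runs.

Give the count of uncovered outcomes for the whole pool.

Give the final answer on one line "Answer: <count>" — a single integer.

test 1 (d=5, k=4, z=4) fires B1->T, B1->F, B2->T, B5->T, B10->E, B9->F, B12->T; hits B1=T, B1=F, B2=T, B5=T, B9=F, B10=E, B12=T
test 2 (d=6, k=3, z=0) fires B1->T, B1->F, B2->T, B5->T, B10->E, B9->F, B12->T; hits B1=T, B1=F, B2=T, B5=T, B9=F, B10=E, B12=T
test 3 (d=5, k=2, z=1) fires B1->T, B1->F, B2->T, B5->T, B10->E, B9->F, B12->T; hits B1=T, B1=F, B2=T, B5=T, B9=F, B10=E, B12=T
test 4 (d=5, k=3, z=1) fires B1->T, B1->F, B2->T, B5->T, B10->E, B9->F, B12->T; hits B1=T, B1=F, B2=T, B5=T, B9=F, B10=E, B12=T
test 5 (d=4, k=4, z=4) fires B1->T, B1->F, B2->T, B5->T, B10->E, B9->F, B12->T; hits B1=T, B1=F, B2=T, B5=T, B9=F, B10=E, B12=T
test 6 (d=5, k=3, z=4) fires B1->T, B1->F, B2->T, B5->T, B10->E, B9->F, B12->T; hits B1=T, B1=F, B2=T, B5=T, B9=F, B10=E, B12=T
test 7 (d=3, k=3, z=4) fires B1->T, B1->F, B2->F, B3->T, B5->T, B10->E, B9->F, B12->T; hits B1=T, B1=F, B2=F, B3=T, B5=T, B9=F, B10=E, B12=T
test 8 (d=7, k=3, z=1) fires B1->T, B1->F, B2->T, B5->T, B10->E, B9->F, B12->T; hits B1=T, B1=F, B2=T, B5=T, B9=F, B10=E, B12=T
test 9 (d=6, k=2, z=2) fires B1->T, B1->F, B2->T, B5->F, B6->T, B10->S, B9->T, B11->T; hits B1=T, B1=F, B2=T, B5=F, B6=T, B9=T, B10=S, B11=T
union over the pool: B1=T, B1=F, B2=T, B2=F, B3=T, B5=T, B5=F, B6=T, B9=T, B9=F, B10=S, B10=E, B11=T, B12=T
uncovered (10 of 24): B3=F, B4=T, B4=F, B6=F, B7=T, B7=F, B8=S, B8=E, B11=F, B12=F

Answer: 10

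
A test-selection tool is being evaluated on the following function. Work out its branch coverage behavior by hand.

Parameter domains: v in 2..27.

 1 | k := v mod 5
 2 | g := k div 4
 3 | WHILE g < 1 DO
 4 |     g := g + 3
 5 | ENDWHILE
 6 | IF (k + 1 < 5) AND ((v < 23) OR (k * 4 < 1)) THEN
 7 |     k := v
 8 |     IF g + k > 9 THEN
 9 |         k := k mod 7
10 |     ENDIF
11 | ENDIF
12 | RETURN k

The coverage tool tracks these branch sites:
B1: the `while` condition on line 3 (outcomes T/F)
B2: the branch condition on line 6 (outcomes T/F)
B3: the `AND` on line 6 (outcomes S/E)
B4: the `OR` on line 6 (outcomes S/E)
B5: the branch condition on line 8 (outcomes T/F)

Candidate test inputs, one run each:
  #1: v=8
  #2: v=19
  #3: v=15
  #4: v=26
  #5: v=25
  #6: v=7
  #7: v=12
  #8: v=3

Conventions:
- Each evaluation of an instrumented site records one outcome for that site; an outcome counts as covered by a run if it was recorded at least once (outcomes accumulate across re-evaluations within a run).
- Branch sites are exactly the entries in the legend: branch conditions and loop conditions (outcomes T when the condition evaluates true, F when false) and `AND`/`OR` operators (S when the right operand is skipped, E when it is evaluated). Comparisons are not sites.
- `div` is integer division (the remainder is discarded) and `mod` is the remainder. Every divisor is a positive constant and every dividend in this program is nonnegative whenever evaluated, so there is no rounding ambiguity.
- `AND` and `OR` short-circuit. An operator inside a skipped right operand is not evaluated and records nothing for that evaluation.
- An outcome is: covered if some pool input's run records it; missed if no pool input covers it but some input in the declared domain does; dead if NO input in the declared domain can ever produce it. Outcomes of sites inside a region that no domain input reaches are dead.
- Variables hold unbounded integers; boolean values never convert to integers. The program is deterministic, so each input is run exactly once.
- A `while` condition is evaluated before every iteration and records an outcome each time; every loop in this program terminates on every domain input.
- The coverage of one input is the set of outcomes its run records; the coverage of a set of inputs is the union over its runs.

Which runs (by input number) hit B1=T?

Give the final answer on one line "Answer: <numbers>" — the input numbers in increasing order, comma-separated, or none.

input #1 (v=8): records B1=T
input #2 (v=19): does not record B1=T
input #3 (v=15): records B1=T
input #4 (v=26): records B1=T
input #5 (v=25): records B1=T
input #6 (v=7): records B1=T
input #7 (v=12): records B1=T
input #8 (v=3): records B1=T

Answer: 1, 3, 4, 5, 6, 7, 8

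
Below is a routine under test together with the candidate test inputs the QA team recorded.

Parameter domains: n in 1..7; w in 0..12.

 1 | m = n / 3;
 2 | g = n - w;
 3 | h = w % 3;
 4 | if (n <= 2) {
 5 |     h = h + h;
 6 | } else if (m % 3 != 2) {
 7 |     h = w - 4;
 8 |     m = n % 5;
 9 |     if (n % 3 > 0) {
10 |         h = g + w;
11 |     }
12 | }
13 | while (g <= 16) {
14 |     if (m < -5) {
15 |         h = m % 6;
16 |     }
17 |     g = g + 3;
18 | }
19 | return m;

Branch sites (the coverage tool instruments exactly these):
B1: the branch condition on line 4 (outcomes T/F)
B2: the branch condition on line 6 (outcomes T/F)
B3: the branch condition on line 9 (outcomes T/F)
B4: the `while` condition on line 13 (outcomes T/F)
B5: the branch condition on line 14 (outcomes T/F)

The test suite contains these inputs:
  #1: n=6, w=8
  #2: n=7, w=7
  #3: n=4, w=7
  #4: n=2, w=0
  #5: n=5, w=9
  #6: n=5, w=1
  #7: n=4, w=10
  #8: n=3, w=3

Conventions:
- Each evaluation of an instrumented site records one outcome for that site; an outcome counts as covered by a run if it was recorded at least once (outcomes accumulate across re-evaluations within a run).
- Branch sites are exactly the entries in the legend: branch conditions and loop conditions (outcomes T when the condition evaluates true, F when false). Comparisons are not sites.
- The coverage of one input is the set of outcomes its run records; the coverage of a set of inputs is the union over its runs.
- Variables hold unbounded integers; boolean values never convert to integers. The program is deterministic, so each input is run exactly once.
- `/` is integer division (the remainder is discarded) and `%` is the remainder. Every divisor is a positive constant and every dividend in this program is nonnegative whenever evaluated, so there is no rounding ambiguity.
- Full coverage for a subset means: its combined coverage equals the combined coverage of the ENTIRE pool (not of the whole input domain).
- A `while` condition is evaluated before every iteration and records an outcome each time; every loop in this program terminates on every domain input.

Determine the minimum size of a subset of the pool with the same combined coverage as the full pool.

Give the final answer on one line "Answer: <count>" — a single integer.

run #1 (n=6, w=8) records B1=F, B2=F, B4=T, B4=F, B5=F
run #2 (n=7, w=7) records B1=F, B2=F, B4=T, B4=F, B5=F
run #3 (n=4, w=7) records B1=F, B2=T, B3=T, B4=T, B4=F, B5=F
run #4 (n=2, w=0) records B1=T, B4=T, B4=F, B5=F
run #5 (n=5, w=9) records B1=F, B2=T, B3=T, B4=T, B4=F, B5=F
run #6 (n=5, w=1) records B1=F, B2=T, B3=T, B4=T, B4=F, B5=F
run #7 (n=4, w=10) records B1=F, B2=T, B3=T, B4=T, B4=F, B5=F
run #8 (n=3, w=3) records B1=F, B2=T, B3=F, B4=T, B4=F, B5=F
the full pool covers 9 outcomes: B1=T, B1=F, B2=T, B2=F, B3=T, B3=F, B4=T, B4=F, B5=F
every size-1 subset falls short of the 9 outcomes (best: 6/9)
every size-2 subset falls short of the 9 outcomes (best: 7/9)
every size-3 subset falls short of the 9 outcomes (best: 8/9)
the canonical winner is {1, 3, 4, 8}: size 4, full 9-outcome coverage, earliest index list among size-4 covers

Answer: 4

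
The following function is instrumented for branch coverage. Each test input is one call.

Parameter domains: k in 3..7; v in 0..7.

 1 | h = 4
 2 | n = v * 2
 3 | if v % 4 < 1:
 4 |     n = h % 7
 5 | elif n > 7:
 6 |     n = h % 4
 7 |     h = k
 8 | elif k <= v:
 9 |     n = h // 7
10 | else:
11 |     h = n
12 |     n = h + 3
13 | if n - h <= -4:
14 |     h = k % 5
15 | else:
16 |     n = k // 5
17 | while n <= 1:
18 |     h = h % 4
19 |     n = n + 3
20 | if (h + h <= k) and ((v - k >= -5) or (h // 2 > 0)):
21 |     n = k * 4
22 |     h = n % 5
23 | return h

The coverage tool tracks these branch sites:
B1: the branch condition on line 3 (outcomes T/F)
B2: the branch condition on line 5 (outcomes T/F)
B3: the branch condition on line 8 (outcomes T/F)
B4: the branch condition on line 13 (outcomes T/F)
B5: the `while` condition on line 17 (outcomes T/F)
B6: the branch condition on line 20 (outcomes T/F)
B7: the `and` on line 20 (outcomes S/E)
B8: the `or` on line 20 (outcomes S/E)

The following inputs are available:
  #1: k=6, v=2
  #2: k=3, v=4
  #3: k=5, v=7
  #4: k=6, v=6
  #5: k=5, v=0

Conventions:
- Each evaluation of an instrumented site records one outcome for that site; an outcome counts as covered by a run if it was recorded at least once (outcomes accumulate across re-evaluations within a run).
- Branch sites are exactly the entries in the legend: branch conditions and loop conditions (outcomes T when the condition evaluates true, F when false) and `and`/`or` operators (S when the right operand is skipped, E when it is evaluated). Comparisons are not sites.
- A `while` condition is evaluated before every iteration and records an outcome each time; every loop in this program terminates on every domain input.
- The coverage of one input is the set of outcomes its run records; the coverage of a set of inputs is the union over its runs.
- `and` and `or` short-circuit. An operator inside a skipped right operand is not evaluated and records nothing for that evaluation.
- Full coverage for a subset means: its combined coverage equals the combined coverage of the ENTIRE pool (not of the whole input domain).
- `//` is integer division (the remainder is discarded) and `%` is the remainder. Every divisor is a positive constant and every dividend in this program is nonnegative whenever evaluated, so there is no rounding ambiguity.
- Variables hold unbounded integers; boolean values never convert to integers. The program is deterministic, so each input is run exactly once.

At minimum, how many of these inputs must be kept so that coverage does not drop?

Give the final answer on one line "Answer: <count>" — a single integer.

input #1 (k=6, v=2): events B1->F, B2->F, B3->F, B4->F, B5->T, B5->F, B7->E, B8->S, B6->T; covers B1=F, B2=F, B3=F, B4=F, B5=T, B5=F, B6=T, B7=E, B8=S
input #2 (k=3, v=4): events B1->T, B4->F, B5->T, B5->F, B7->E, B8->S, B6->T; covers B1=T, B4=F, B5=T, B5=F, B6=T, B7=E, B8=S
input #3 (k=5, v=7): events B1->F, B2->T, B4->T, B5->T, B5->F, B7->E, B8->S, B6->T; covers B1=F, B2=T, B4=T, B5=T, B5=F, B6=T, B7=E, B8=S
input #4 (k=6, v=6): events B1->F, B2->T, B4->T, B5->T, B5->F, B7->E, B8->S, B6->T; covers B1=F, B2=T, B4=T, B5=T, B5=F, B6=T, B7=E, B8=S
input #5 (k=5, v=0): events B1->T, B4->F, B5->T, B5->F, B7->E, B8->S, B6->T; covers B1=T, B4=F, B5=T, B5=F, B6=T, B7=E, B8=S
the full pool covers 12 outcomes: B1=T, B1=F, B2=T, B2=F, B3=F, B4=T, B4=F, B5=T, B5=F, B6=T, B7=E, B8=S
every size-1 subset falls short of the 12 outcomes (best: 9/12)
every size-2 subset falls short of the 12 outcomes (best: 11/12)
the canonical winner is {1, 2, 3}: size 3, full 12-outcome coverage, earliest index list among size-3 covers

Answer: 3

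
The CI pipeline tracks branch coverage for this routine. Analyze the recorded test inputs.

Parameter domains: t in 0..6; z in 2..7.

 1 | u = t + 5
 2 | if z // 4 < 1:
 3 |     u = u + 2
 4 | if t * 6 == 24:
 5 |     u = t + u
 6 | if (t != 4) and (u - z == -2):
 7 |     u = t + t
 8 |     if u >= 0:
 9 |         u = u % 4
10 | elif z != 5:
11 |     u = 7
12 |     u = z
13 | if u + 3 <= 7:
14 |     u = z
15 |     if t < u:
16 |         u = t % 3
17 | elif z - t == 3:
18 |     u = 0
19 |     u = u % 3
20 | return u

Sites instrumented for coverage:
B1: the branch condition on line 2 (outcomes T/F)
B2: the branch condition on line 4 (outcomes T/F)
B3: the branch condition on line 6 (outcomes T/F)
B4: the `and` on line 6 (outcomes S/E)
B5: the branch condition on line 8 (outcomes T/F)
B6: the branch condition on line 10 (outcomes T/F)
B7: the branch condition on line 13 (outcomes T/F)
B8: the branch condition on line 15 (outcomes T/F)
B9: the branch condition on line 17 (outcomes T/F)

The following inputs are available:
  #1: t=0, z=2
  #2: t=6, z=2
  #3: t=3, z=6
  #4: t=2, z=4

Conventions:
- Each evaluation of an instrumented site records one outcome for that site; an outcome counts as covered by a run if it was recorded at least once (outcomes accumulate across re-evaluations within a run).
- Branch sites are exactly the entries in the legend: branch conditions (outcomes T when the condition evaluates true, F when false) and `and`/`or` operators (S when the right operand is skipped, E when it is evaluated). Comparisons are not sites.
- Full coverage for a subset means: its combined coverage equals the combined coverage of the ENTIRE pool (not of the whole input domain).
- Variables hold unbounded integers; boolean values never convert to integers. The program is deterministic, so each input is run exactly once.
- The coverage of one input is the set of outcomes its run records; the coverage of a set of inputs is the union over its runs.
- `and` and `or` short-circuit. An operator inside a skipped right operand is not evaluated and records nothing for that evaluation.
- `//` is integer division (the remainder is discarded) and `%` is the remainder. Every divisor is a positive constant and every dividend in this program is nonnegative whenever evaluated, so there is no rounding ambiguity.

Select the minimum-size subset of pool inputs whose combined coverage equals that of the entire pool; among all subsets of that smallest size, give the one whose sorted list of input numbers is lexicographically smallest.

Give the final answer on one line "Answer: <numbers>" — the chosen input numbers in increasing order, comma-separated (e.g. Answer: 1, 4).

input #1, t=0, z=2: events B1->T, B2->F, B4->E, B3->F, B6->T, B7->T, B8->T; outcomes B1=T, B2=F, B3=F, B4=E, B6=T, B7=T, B8=T
input #2, t=6, z=2: events B1->T, B2->F, B4->E, B3->F, B6->T, B7->T, B8->F; outcomes B1=T, B2=F, B3=F, B4=E, B6=T, B7=T, B8=F
input #3, t=3, z=6: events B1->F, B2->F, B4->E, B3->F, B6->T, B7->F, B9->T; outcomes B1=F, B2=F, B3=F, B4=E, B6=T, B7=F, B9=T
input #4, t=2, z=4: events B1->F, B2->F, B4->E, B3->F, B6->T, B7->T, B8->T; outcomes B1=F, B2=F, B3=F, B4=E, B6=T, B7=T, B8=T
union over all inputs: B1=T, B1=F, B2=F, B3=F, B4=E, B6=T, B7=T, B7=F, B8=T, B8=F, B9=T (11 outcomes)
no size-1 subset reaches all 11 outcomes (best union: 7/11)
no size-2 subset reaches all 11 outcomes (best union: 10/11)
the canonical winner is {1, 2, 3}: size 3, full 11-outcome coverage, earliest index list among size-3 covers

Answer: 1, 2, 3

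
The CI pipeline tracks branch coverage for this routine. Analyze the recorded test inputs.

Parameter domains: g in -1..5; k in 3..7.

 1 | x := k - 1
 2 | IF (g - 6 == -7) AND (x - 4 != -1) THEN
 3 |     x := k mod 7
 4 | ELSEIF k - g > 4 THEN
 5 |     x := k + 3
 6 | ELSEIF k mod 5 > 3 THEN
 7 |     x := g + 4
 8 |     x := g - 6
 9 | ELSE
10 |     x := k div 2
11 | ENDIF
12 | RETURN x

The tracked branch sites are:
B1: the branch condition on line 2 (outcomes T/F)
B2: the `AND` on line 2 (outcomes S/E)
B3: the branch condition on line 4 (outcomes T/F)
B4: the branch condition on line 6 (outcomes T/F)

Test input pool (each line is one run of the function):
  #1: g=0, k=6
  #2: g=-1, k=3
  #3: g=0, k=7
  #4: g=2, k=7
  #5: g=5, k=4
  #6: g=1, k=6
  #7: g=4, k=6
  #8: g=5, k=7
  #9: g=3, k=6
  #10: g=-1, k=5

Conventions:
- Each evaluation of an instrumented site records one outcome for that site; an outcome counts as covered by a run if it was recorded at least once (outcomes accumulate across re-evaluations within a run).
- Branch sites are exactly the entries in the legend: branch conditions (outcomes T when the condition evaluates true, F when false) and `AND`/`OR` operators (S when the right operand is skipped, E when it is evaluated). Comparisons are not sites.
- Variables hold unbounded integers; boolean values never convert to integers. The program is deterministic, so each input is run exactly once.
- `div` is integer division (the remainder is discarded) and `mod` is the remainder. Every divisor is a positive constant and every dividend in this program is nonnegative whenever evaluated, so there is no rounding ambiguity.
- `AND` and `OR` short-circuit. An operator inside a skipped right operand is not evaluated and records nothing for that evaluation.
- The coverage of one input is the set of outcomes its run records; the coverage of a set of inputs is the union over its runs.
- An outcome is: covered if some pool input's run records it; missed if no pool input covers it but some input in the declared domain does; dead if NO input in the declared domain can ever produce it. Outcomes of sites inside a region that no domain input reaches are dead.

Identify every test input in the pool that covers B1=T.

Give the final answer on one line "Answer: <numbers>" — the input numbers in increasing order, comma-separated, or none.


input #1 (g=0, k=6): never hits B1=T
input #2 (g=-1, k=3): hits B1=T
input #3 (g=0, k=7): never hits B1=T
input #4 (g=2, k=7): never hits B1=T
input #5 (g=5, k=4): never hits B1=T
input #6 (g=1, k=6): never hits B1=T
input #7 (g=4, k=6): never hits B1=T
input #8 (g=5, k=7): never hits B1=T
input #9 (g=3, k=6): never hits B1=T
input #10 (g=-1, k=5): hits B1=T
Answer: 2, 10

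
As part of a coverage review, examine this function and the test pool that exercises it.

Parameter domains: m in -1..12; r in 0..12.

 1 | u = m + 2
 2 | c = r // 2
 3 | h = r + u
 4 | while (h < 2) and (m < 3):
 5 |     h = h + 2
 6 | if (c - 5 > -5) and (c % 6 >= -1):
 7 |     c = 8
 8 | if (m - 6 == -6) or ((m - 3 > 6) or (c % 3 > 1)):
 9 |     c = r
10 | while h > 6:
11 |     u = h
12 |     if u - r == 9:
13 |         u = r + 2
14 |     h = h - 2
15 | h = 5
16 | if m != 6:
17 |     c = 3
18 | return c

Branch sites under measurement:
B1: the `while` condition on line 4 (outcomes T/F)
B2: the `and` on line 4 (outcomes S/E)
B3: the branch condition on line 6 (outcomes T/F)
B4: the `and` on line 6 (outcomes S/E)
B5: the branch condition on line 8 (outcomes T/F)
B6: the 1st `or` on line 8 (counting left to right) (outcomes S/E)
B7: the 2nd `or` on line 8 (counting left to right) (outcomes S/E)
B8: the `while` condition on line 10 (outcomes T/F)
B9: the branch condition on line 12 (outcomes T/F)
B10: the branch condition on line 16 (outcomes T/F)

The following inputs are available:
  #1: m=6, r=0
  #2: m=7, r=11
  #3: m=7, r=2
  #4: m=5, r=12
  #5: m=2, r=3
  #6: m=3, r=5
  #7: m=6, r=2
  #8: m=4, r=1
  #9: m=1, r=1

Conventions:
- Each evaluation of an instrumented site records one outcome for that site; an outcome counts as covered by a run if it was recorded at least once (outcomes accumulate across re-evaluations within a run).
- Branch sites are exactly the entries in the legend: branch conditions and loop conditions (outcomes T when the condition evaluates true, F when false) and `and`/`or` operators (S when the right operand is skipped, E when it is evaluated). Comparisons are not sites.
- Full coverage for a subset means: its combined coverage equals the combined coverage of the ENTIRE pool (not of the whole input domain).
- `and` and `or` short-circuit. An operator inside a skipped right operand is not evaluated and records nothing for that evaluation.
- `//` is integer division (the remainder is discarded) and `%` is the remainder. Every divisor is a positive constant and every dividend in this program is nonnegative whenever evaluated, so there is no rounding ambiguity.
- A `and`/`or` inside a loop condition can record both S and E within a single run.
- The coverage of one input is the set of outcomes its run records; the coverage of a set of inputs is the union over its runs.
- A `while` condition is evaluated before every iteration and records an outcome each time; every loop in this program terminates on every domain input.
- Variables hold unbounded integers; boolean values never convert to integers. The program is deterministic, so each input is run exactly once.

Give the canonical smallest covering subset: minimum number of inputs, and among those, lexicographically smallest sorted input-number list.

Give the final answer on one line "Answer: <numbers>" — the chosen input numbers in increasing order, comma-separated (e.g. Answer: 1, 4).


input #1 (m=6, r=0): events B2->S, B1->F, B4->S, B3->F, B6->E, B7->E, B5->F, B8->T, B9->F, B8->F, B10->F; covers B1=F, B2=S, B3=F, B4=S, B5=F, B6=E, B7=E, B8=T, B8=F, B9=F, B10=F
input #2 (m=7, r=11): events B2->S, B1->F, B4->E, B3->T, B6->E, B7->E, B5->T, B8->T, B9->T, B8->T, B9->F, B8->T, B9->F, B8->T, ...; covers B1=F, B2=S, B3=T, B4=E, B5=T, B6=E, B7=E, B8=T, B8=F, B9=T, B9=F, B10=T
input #3 (m=7, r=2): events B2->S, B1->F, B4->E, B3->T, B6->E, B7->E, B5->T, B8->T, B9->T, B8->T, B9->F, B8->T, B9->F, B8->F, ...; covers B1=F, B2=S, B3=T, B4=E, B5=T, B6=E, B7=E, B8=T, B8=F, B9=T, B9=F, B10=T
input #4 (m=5, r=12): events B2->S, B1->F, B4->E, B3->T, B6->E, B7->E, B5->T, B8->T, B9->F, B8->T, B9->F, B8->T, B9->F, B8->T, ...; covers B1=F, B2=S, B3=T, B4=E, B5=T, B6=E, B7=E, B8=T, B8=F, B9=F, B10=T
input #5 (m=2, r=3): events B2->S, B1->F, B4->E, B3->T, B6->E, B7->E, B5->T, B8->T, B9->F, B8->F, B10->T; covers B1=F, B2=S, B3=T, B4=E, B5=T, B6=E, B7=E, B8=T, B8=F, B9=F, B10=T
input #6 (m=3, r=5): events B2->S, B1->F, B4->E, B3->T, B6->E, B7->E, B5->T, B8->T, B9->F, B8->T, B9->F, B8->F, B10->T; covers B1=F, B2=S, B3=T, B4=E, B5=T, B6=E, B7=E, B8=T, B8=F, B9=F, B10=T
input #7 (m=6, r=2): events B2->S, B1->F, B4->E, B3->T, B6->E, B7->E, B5->T, B8->T, B9->F, B8->T, B9->F, B8->F, B10->F; covers B1=F, B2=S, B3=T, B4=E, B5=T, B6=E, B7=E, B8=T, B8=F, B9=F, B10=F
input #8 (m=4, r=1): events B2->S, B1->F, B4->S, B3->F, B6->E, B7->E, B5->F, B8->T, B9->F, B8->F, B10->T; covers B1=F, B2=S, B3=F, B4=S, B5=F, B6=E, B7=E, B8=T, B8=F, B9=F, B10=T
input #9 (m=1, r=1): events B2->S, B1->F, B4->S, B3->F, B6->E, B7->E, B5->F, B8->F, B10->T; covers B1=F, B2=S, B3=F, B4=S, B5=F, B6=E, B7=E, B8=F, B10=T
pool-wide coverage (16 outcomes): B1=F, B2=S, B3=T, B3=F, B4=S, B4=E, B5=T, B5=F, B6=E, B7=E, B8=T, B8=F, B9=T, B9=F, B10=T, B10=F
no size-1 subset reaches all 16 outcomes (best union: 12/16)
at size 2, {1, 2} reaches all 16 outcomes; every lexicographically earlier size-2 subset fails
Answer: 1, 2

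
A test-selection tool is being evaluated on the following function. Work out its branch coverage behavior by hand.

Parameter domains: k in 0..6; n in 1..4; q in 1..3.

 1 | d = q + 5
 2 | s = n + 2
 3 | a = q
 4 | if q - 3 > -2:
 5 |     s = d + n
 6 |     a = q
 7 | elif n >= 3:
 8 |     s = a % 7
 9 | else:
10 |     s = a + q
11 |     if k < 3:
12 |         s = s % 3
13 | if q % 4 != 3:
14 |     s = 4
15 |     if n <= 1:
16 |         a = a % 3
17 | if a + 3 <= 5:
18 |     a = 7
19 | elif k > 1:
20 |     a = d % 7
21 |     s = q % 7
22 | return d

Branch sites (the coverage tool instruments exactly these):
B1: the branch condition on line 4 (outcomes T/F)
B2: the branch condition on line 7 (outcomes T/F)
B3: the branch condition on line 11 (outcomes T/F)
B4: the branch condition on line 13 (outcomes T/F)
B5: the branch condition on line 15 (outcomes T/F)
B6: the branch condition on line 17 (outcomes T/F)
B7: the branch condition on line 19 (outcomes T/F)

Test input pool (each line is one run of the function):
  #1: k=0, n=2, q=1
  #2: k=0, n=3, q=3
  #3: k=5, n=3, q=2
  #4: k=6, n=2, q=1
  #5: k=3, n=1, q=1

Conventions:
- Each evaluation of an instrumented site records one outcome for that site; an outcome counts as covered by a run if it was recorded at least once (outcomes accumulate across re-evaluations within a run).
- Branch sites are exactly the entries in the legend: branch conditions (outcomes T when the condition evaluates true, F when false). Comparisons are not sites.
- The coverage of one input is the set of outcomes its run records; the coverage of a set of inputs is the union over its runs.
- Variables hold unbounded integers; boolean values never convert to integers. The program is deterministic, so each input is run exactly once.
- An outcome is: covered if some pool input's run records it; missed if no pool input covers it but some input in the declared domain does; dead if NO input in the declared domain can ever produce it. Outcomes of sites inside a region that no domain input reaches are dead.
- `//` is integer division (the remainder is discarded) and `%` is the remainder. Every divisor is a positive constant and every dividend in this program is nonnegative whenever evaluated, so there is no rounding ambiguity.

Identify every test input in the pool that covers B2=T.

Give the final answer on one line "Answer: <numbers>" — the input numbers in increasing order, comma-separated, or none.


input #1 (k=0, n=2, q=1): never hits B2=T
input #2 (k=0, n=3, q=3): never hits B2=T
input #3 (k=5, n=3, q=2): never hits B2=T
input #4 (k=6, n=2, q=1): never hits B2=T
input #5 (k=3, n=1, q=1): never hits B2=T
Answer: none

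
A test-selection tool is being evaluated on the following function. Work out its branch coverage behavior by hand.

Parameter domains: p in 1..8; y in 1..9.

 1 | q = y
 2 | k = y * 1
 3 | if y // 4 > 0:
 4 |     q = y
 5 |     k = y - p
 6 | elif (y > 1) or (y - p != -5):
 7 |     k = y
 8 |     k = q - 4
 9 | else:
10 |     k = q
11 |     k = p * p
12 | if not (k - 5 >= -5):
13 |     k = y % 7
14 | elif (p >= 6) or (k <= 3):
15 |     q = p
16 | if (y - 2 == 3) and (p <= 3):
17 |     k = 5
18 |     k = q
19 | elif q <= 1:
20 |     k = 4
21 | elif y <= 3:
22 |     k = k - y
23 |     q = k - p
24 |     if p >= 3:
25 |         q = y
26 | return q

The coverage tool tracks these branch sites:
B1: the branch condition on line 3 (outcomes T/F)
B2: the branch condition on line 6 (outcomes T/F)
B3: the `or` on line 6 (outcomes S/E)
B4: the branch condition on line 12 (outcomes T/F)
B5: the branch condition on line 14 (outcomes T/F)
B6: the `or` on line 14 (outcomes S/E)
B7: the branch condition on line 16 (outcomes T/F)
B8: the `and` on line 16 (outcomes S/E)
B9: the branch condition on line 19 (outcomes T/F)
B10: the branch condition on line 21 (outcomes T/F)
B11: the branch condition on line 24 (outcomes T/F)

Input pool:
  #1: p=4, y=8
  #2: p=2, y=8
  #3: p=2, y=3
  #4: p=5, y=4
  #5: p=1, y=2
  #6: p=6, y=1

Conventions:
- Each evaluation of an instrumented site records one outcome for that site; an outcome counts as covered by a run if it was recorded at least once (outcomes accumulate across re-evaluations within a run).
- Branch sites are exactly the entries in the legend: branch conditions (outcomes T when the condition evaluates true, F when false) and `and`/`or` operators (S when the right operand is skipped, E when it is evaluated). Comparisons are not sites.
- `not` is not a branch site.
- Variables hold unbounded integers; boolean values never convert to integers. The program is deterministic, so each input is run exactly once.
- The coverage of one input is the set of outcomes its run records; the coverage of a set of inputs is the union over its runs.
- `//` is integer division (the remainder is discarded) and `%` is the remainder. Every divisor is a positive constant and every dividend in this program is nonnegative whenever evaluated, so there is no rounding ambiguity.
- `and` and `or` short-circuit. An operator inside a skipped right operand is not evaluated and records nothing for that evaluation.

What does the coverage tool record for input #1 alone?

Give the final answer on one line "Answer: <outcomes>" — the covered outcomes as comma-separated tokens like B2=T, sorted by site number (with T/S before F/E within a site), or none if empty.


Simulating input #1 (p=4, y=8) step by step:
  B1->T, B4->F, B6->E, B5->F, B8->S, B7->F, B9->F, B10->F
collecting distinct outcomes: B1=T, B4=F, B5=F, B6=E, B7=F, B8=S, B9=F, B10=F
Answer: B1=T, B4=F, B5=F, B6=E, B7=F, B8=S, B9=F, B10=F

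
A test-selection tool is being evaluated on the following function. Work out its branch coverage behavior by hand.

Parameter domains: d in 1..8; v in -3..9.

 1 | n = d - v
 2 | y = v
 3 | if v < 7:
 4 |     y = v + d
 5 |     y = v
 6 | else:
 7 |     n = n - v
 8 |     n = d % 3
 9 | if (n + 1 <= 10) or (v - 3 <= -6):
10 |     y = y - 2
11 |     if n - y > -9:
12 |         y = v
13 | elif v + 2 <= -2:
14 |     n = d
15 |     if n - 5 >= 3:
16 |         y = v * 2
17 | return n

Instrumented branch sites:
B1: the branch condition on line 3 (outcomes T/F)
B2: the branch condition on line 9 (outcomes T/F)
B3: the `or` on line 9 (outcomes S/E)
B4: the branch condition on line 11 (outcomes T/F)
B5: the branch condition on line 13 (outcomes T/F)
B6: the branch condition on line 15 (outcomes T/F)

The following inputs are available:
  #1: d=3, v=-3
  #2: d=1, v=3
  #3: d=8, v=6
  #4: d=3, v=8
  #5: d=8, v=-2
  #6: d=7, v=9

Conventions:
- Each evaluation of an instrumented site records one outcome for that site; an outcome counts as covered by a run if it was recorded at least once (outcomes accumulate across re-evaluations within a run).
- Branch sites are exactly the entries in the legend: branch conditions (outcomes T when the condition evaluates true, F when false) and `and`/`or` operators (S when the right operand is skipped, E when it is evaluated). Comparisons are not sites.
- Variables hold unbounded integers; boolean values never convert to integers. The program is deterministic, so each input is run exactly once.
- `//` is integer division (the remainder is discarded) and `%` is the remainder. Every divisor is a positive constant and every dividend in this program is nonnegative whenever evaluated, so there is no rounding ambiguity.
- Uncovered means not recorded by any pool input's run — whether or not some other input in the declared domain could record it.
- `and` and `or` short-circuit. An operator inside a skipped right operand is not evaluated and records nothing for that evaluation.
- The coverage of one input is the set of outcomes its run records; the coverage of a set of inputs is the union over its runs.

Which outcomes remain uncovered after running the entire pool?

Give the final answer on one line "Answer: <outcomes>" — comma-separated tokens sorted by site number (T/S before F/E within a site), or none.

input #1 (d=3, v=-3): events B1->T, B3->S, B2->T, B4->T; covers B1=T, B2=T, B3=S, B4=T
input #2 (d=1, v=3): events B1->T, B3->S, B2->T, B4->T; covers B1=T, B2=T, B3=S, B4=T
input #3 (d=8, v=6): events B1->T, B3->S, B2->T, B4->T; covers B1=T, B2=T, B3=S, B4=T
input #4 (d=3, v=8): events B1->F, B3->S, B2->T, B4->T; covers B1=F, B2=T, B3=S, B4=T
input #5 (d=8, v=-2): events B1->T, B3->E, B2->F, B5->F; covers B1=T, B2=F, B3=E, B5=F
input #6 (d=7, v=9): events B1->F, B3->S, B2->T, B4->T; covers B1=F, B2=T, B3=S, B4=T
union over the pool: B1=T, B1=F, B2=T, B2=F, B3=S, B3=E, B4=T, B5=F
uncovered (4 of 12): B4=F, B5=T, B6=T, B6=F

Answer: B4=F, B5=T, B6=T, B6=F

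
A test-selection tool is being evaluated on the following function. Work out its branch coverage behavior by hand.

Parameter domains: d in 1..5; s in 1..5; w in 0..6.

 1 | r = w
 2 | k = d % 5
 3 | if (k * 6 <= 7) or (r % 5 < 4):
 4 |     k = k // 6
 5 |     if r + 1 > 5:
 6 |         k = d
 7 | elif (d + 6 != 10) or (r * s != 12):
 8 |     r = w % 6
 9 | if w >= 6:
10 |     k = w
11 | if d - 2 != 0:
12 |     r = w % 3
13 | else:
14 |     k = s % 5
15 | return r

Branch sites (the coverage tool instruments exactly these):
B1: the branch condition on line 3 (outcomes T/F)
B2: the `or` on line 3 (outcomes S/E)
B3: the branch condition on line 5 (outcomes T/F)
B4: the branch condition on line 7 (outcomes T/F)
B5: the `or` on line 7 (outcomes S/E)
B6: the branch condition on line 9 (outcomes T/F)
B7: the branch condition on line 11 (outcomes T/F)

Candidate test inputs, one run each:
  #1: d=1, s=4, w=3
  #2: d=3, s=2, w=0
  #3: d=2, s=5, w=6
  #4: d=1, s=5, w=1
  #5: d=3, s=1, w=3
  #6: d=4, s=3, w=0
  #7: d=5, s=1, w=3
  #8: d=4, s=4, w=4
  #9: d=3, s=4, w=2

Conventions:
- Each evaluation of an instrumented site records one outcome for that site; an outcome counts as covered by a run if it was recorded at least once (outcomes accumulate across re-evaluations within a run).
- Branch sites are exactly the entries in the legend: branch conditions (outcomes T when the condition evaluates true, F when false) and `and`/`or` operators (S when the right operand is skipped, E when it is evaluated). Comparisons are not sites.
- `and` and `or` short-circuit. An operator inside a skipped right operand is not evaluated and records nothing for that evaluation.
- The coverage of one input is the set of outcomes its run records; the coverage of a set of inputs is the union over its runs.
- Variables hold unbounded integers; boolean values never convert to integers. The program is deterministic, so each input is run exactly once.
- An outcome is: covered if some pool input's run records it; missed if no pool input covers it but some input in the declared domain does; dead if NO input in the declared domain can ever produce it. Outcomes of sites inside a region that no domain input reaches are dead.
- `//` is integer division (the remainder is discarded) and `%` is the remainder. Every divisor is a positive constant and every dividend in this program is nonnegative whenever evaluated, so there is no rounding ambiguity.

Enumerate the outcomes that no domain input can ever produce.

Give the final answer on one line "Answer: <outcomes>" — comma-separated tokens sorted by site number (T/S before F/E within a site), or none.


sweeping the full domain (175 inputs) for each outcome:
  reachable outcomes have witnesses, e.g. B1=T (e.g. d=1, s=1, w=0), B1=F (e.g. d=2, s=1, w=4), B2=S (e.g. d=1, s=1, w=0), B2=E (e.g. d=2, s=1, w=0)
Answer: none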